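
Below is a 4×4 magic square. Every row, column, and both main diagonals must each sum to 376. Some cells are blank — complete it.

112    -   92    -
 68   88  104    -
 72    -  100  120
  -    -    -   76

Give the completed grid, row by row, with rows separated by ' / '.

Row 2 needs 376; the known cells sum to 260, so (2,4) = 116.
Row 3: 72 + 100 + 120 + ? = 376, so (3,2) = 84.
Column 1 must total 376; the given cells sum to 252, so (4,1) = 124.
Column 3 must total 376; the given cells sum to 296, so (4,3) = 80.
The remaining cell in column 4 is (1,4) = 376 − 312 = 64.
Row 1 needs 376; the known cells sum to 268, so (1,2) = 108.
Row 4: 124 + 80 + 76 + ? = 376, so (4,2) = 96.

112 108 92 64 / 68 88 104 116 / 72 84 100 120 / 124 96 80 76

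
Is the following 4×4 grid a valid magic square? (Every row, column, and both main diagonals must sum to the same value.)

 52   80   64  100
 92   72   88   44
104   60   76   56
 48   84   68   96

Yes

Row 1: 52 + 80 + 64 + 100 = 296.
Row 2: 92 + 72 + 88 + 44 = 296.
Row 3: 104 + 60 + 76 + 56 = 296.
Row 4: 48 + 84 + 68 + 96 = 296.
Column 1: 52 + 92 + 104 + 48 = 296.
Column 2: 80 + 72 + 60 + 84 = 296.
Column 3: 64 + 88 + 76 + 68 = 296.
Column 4: 100 + 44 + 56 + 96 = 296.
Main diagonal: 52 + 72 + 76 + 96 = 296.
Anti-diagonal: 100 + 88 + 60 + 48 = 296.
All lines sum to 296.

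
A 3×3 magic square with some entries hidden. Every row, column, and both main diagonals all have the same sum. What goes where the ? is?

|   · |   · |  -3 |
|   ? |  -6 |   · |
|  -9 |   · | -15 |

-12

Anti-diagonal is complete and sums to -18; that is the magic constant.
The remaining cell in row 3 is (3,2) = -18 − (-24) = 6.
From column 2, -18 − (-6 + 6) gives (1,2) = -18.
The remaining cell in column 3 is (2,3) = -18 − (-18) = 0.
Main diagonal: -6 + (-15) + ? = -18, so (1,1) = 3.
Row 2 needs -18; the known cells sum to -6, so (2,1) = -12.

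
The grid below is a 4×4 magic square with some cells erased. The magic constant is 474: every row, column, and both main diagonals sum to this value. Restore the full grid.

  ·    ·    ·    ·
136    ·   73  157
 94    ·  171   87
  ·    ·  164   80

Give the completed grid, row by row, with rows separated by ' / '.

Row 2: 136 + 73 + 157 + ? = 474, so (2,2) = 108.
The remaining cell in row 3 is (3,2) = 474 − 352 = 122.
Using column 3: 73 + 171 + 164 + ? → (1,3) = 474 − 408 = 66.
Using column 4: 157 + 87 + 80 + ? → (1,4) = 474 − 324 = 150.
The remaining cell in main diagonal is (1,1) = 474 − 359 = 115.
The remaining cell in anti-diagonal is (4,1) = 474 − 345 = 129.
Row 1: 115 + 66 + 150 + ? = 474, so (1,2) = 143.
Using row 4: 129 + 164 + 80 + ? → (4,2) = 474 − 373 = 101.

115 143 66 150 / 136 108 73 157 / 94 122 171 87 / 129 101 164 80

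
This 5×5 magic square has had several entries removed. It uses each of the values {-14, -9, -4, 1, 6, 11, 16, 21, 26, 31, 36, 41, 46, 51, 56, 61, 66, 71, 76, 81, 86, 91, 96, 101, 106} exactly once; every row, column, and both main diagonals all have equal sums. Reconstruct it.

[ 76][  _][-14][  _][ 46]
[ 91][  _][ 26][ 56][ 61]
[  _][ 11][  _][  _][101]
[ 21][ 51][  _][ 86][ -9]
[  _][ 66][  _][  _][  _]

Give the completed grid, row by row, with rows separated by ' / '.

76 106 -14 16 46 / 91 -4 26 56 61 / 6 11 41 71 101 / 21 51 81 86 -9 / 36 66 96 1 31

The 25 entries sum to 1150, so each line sums to 1150/5 = 230.
Row 2 must total 230; the given cells sum to 234, so (2,2) = -4.
Row 4 must total 230; the given cells sum to 149, so (4,3) = 81.
The remaining cell in column 2 is (1,2) = 230 − 124 = 106.
Column 5: 46 + 61 + 101 + (-9) + ? = 230, so (5,5) = 31.
From main diagonal, 230 − (76 + (-4) + 86 + 31) gives (3,3) = 41.
The remaining cell in anti-diagonal is (5,1) = 230 − 194 = 36.
The remaining cell in row 1 is (1,4) = 230 − 214 = 16.
Column 1 must total 230; the given cells sum to 224, so (3,1) = 6.
Column 3 must total 230; the given cells sum to 134, so (5,3) = 96.
Row 3 needs 230; the known cells sum to 159, so (3,4) = 71.
Row 5 needs 230; the known cells sum to 229, so (5,4) = 1.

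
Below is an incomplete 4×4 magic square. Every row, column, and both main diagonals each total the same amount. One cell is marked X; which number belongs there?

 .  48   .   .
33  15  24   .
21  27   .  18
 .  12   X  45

3

Column 2 is complete and sums to 102; that is the magic constant.
Row 2 must total 102; the given cells sum to 72, so (2,4) = 30.
Row 3 must total 102; the given cells sum to 66, so (3,3) = 36.
Using column 4: 30 + 18 + 45 + ? → (1,4) = 102 − 93 = 9.
From main diagonal, 102 − (15 + 36 + 45) gives (1,1) = 6.
Anti-diagonal: 9 + 24 + 27 + ? = 102, so (4,1) = 42.
Row 1 must total 102; the given cells sum to 63, so (1,3) = 39.
Using row 4: 42 + 12 + 45 + ? → (4,3) = 102 − 99 = 3.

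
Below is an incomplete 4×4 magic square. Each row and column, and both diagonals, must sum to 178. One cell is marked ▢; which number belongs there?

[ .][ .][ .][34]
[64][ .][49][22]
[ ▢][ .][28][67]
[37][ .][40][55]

25

Using row 2: 64 + 49 + 22 + ? → (2,2) = 178 − 135 = 43.
Row 4: 37 + 40 + 55 + ? = 178, so (4,2) = 46.
From column 3, 178 − (49 + 28 + 40) gives (1,3) = 61.
The remaining cell in main diagonal is (1,1) = 178 − 126 = 52.
Anti-diagonal must total 178; the given cells sum to 120, so (3,2) = 58.
The remaining cell in row 1 is (1,2) = 178 − 147 = 31.
Row 3: 58 + 28 + 67 + ? = 178, so (3,1) = 25.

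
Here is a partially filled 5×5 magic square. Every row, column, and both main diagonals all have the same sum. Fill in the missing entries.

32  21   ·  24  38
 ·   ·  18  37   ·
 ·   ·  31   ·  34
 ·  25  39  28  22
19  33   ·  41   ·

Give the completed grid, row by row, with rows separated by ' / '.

Anti-diagonal is already complete: 38 + 37 + 31 + 25 + 19 = 150, so that is the magic constant.
Row 1 must total 150; the given cells sum to 115, so (1,3) = 35.
The remaining cell in row 4 is (4,1) = 150 − 114 = 36.
Column 3: 35 + 18 + 31 + 39 + ? = 150, so (5,3) = 27.
Column 4: 24 + 37 + 28 + 41 + ? = 150, so (3,4) = 20.
Row 5: 19 + 33 + 27 + 41 + ? = 150, so (5,5) = 30.
Column 5 must total 150; the given cells sum to 124, so (2,5) = 26.
Using main diagonal: 32 + 31 + 28 + 30 + ? → (2,2) = 150 − 121 = 29.
Row 2 needs 150; the known cells sum to 110, so (2,1) = 40.
Column 1: 32 + 40 + 36 + 19 + ? = 150, so (3,1) = 23.
Column 2: 21 + 29 + 25 + 33 + ? = 150, so (3,2) = 42.

32 21 35 24 38 / 40 29 18 37 26 / 23 42 31 20 34 / 36 25 39 28 22 / 19 33 27 41 30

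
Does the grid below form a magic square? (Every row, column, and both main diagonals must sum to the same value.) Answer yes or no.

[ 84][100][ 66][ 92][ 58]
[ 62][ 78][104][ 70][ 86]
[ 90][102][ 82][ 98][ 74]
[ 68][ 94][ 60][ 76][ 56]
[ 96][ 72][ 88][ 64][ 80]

No — column 2 sums to 446 but column 4 sums to 400.

Row 1: 84 + 100 + 66 + 92 + 58 = 400.
Row 2: 62 + 78 + 104 + 70 + 86 = 400.
Row 3: 90 + 102 + 82 + 98 + 74 = 446.
Row 4: 68 + 94 + 60 + 76 + 56 = 354.
Row 5: 96 + 72 + 88 + 64 + 80 = 400.
Column 1: 84 + 62 + 90 + 68 + 96 = 400.
Column 2: 100 + 78 + 102 + 94 + 72 = 446.
Column 3: 66 + 104 + 82 + 60 + 88 = 400.
Column 4: 92 + 70 + 98 + 76 + 64 = 400.
Column 5: 58 + 86 + 74 + 56 + 80 = 354.
Main diagonal: 84 + 78 + 82 + 76 + 80 = 400.
Anti-diagonal: 58 + 70 + 82 + 94 + 96 = 400.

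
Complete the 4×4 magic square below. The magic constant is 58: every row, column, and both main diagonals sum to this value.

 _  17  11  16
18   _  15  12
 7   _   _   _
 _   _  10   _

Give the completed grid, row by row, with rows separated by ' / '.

Row 1 must total 58; the given cells sum to 44, so (1,1) = 14.
Using row 2: 18 + 15 + 12 + ? → (2,2) = 58 − 45 = 13.
The remaining cell in column 1 is (4,1) = 58 − 39 = 19.
The remaining cell in column 3 is (3,3) = 58 − 36 = 22.
Main diagonal must total 58; the given cells sum to 49, so (4,4) = 9.
Anti-diagonal: 16 + 15 + 19 + ? = 58, so (3,2) = 8.
Row 3 must total 58; the given cells sum to 37, so (3,4) = 21.
Row 4 must total 58; the given cells sum to 38, so (4,2) = 20.

14 17 11 16 / 18 13 15 12 / 7 8 22 21 / 19 20 10 9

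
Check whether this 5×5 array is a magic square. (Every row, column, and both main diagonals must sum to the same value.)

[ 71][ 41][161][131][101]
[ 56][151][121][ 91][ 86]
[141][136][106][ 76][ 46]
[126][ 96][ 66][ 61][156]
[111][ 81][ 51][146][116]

Yes

Row 1: 71 + 41 + 161 + 131 + 101 = 505.
Row 2: 56 + 151 + 121 + 91 + 86 = 505.
Row 3: 141 + 136 + 106 + 76 + 46 = 505.
Row 4: 126 + 96 + 66 + 61 + 156 = 505.
Row 5: 111 + 81 + 51 + 146 + 116 = 505.
Column 1: 71 + 56 + 141 + 126 + 111 = 505.
Column 2: 41 + 151 + 136 + 96 + 81 = 505.
Column 3: 161 + 121 + 106 + 66 + 51 = 505.
Column 4: 131 + 91 + 76 + 61 + 146 = 505.
Column 5: 101 + 86 + 46 + 156 + 116 = 505.
Main diagonal: 71 + 151 + 106 + 61 + 116 = 505.
Anti-diagonal: 101 + 91 + 106 + 96 + 111 = 505.
All lines sum to 505.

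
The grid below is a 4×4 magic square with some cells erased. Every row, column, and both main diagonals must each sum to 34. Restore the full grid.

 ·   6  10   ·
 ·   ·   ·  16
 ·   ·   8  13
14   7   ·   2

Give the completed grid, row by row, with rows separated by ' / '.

Row 4 must total 34; the given cells sum to 23, so (4,3) = 11.
Column 3 must total 34; the given cells sum to 29, so (2,3) = 5.
Column 4 must total 34; the given cells sum to 31, so (1,4) = 3.
Anti-diagonal needs 34; the known cells sum to 22, so (3,2) = 12.
The remaining cell in row 1 is (1,1) = 34 − 19 = 15.
From row 3, 34 − (12 + 8 + 13) gives (3,1) = 1.
Column 1 needs 34; the known cells sum to 30, so (2,1) = 4.
The remaining cell in column 2 is (2,2) = 34 − 25 = 9.

15 6 10 3 / 4 9 5 16 / 1 12 8 13 / 14 7 11 2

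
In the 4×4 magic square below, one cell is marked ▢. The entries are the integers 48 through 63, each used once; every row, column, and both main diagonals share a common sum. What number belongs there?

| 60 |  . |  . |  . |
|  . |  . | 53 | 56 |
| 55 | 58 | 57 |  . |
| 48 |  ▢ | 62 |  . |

61

The entries are 48 through 63, which sum to 888, so each line sums to 888/4 = 222.
The remaining cell in row 3 is (3,4) = 222 − 170 = 52.
Using column 1: 60 + 55 + 48 + ? → (2,1) = 222 − 163 = 59.
From column 3, 222 − (53 + 57 + 62) gives (1,3) = 50.
Anti-diagonal: 53 + 58 + 48 + ? = 222, so (1,4) = 63.
Row 1 needs 222; the known cells sum to 173, so (1,2) = 49.
From row 2, 222 − (59 + 53 + 56) gives (2,2) = 54.
Column 2: 49 + 54 + 58 + ? = 222, so (4,2) = 61.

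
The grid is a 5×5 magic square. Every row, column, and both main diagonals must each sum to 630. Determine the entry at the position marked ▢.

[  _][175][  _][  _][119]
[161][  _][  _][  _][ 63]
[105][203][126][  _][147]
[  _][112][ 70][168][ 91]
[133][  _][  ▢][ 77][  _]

154

Row 3 must total 630; the given cells sum to 581, so (3,4) = 49.
The remaining cell in row 4 is (4,1) = 630 − 441 = 189.
The remaining cell in column 1 is (1,1) = 630 − 588 = 42.
Using column 5: 119 + 63 + 147 + 91 + ? → (5,5) = 630 − 420 = 210.
The remaining cell in main diagonal is (2,2) = 630 − 546 = 84.
Anti-diagonal must total 630; the given cells sum to 490, so (2,4) = 140.
From row 2, 630 − (161 + 84 + 140 + 63) gives (2,3) = 182.
From column 2, 630 − (175 + 84 + 203 + 112) gives (5,2) = 56.
Column 4 needs 630; the known cells sum to 434, so (1,4) = 196.
Row 1 needs 630; the known cells sum to 532, so (1,3) = 98.
Row 5 needs 630; the known cells sum to 476, so (5,3) = 154.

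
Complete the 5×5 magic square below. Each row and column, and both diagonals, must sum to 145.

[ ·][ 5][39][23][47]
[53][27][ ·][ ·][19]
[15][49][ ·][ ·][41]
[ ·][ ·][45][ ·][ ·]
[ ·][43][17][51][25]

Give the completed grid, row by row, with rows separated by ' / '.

Using row 1: 5 + 39 + 23 + 47 + ? → (1,1) = 145 − 114 = 31.
Row 5 needs 145; the known cells sum to 136, so (5,1) = 9.
Column 1 must total 145; the given cells sum to 108, so (4,1) = 37.
From column 2, 145 − (5 + 27 + 49 + 43) gives (4,2) = 21.
Using column 5: 47 + 19 + 41 + 25 + ? → (4,5) = 145 − 132 = 13.
Using row 4: 37 + 21 + 45 + 13 + ? → (4,4) = 145 − 116 = 29.
Main diagonal: 31 + 27 + 29 + 25 + ? = 145, so (3,3) = 33.
Anti-diagonal: 47 + 33 + 21 + 9 + ? = 145, so (2,4) = 35.
Row 2: 53 + 27 + 35 + 19 + ? = 145, so (2,3) = 11.
From row 3, 145 − (15 + 49 + 33 + 41) gives (3,4) = 7.

31 5 39 23 47 / 53 27 11 35 19 / 15 49 33 7 41 / 37 21 45 29 13 / 9 43 17 51 25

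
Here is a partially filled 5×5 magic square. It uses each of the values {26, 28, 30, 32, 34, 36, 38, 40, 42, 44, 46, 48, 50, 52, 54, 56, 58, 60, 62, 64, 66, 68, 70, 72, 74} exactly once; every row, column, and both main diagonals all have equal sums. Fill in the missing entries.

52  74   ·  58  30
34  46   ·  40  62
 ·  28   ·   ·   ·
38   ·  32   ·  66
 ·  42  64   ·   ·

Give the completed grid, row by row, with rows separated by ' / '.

52 74 36 58 30 / 34 46 68 40 62 / 56 28 50 72 44 / 38 60 32 54 66 / 70 42 64 26 48

The 25 entries sum to 1250, so each line sums to 1250/5 = 250.
Using row 1: 52 + 74 + 58 + 30 + ? → (1,3) = 250 − 214 = 36.
Row 2 must total 250; the given cells sum to 182, so (2,3) = 68.
Column 2: 74 + 46 + 28 + 42 + ? = 250, so (4,2) = 60.
Column 3 needs 250; the known cells sum to 200, so (3,3) = 50.
Anti-diagonal must total 250; the given cells sum to 180, so (5,1) = 70.
Using row 4: 38 + 60 + 32 + 66 + ? → (4,4) = 250 − 196 = 54.
Column 1 must total 250; the given cells sum to 194, so (3,1) = 56.
Main diagonal must total 250; the given cells sum to 202, so (5,5) = 48.
Row 5 needs 250; the known cells sum to 224, so (5,4) = 26.
Column 4: 58 + 40 + 54 + 26 + ? = 250, so (3,4) = 72.
Column 5 needs 250; the known cells sum to 206, so (3,5) = 44.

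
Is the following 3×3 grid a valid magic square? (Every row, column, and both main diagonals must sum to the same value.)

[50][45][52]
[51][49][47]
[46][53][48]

Yes

Row 1: 50 + 45 + 52 = 147.
Row 2: 51 + 49 + 47 = 147.
Row 3: 46 + 53 + 48 = 147.
Column 1: 50 + 51 + 46 = 147.
Column 2: 45 + 49 + 53 = 147.
Column 3: 52 + 47 + 48 = 147.
Main diagonal: 50 + 49 + 48 = 147.
Anti-diagonal: 52 + 49 + 46 = 147.
All lines sum to 147.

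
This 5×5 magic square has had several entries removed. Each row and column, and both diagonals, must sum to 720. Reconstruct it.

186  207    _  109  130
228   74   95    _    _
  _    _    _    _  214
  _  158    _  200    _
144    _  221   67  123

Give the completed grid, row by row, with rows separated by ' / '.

186 207 88 109 130 / 228 74 95 151 172 / 60 116 137 193 214 / 102 158 179 200 81 / 144 165 221 67 123

Row 1 must total 720; the given cells sum to 632, so (1,3) = 88.
The remaining cell in row 5 is (5,2) = 720 − 555 = 165.
Using column 2: 207 + 74 + 158 + 165 + ? → (3,2) = 720 − 604 = 116.
The remaining cell in main diagonal is (3,3) = 720 − 583 = 137.
Anti-diagonal needs 720; the known cells sum to 569, so (2,4) = 151.
Row 2: 228 + 74 + 95 + 151 + ? = 720, so (2,5) = 172.
Column 3 must total 720; the given cells sum to 541, so (4,3) = 179.
Using column 4: 109 + 151 + 200 + 67 + ? → (3,4) = 720 − 527 = 193.
From column 5, 720 − (130 + 172 + 214 + 123) gives (4,5) = 81.
Row 3 needs 720; the known cells sum to 660, so (3,1) = 60.
Row 4 must total 720; the given cells sum to 618, so (4,1) = 102.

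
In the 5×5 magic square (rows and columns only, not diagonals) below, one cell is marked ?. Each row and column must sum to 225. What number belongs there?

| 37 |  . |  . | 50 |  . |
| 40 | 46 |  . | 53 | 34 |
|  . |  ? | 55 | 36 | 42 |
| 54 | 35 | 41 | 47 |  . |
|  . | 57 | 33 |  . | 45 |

Row 2: 40 + 46 + 53 + 34 + ? = 225, so (2,3) = 52.
Row 4 needs 225; the known cells sum to 177, so (4,5) = 48.
Column 3 must total 225; the given cells sum to 181, so (1,3) = 44.
Using column 4: 50 + 53 + 36 + 47 + ? → (5,4) = 225 − 186 = 39.
Column 5 must total 225; the given cells sum to 169, so (1,5) = 56.
Row 1 needs 225; the known cells sum to 187, so (1,2) = 38.
Row 5 must total 225; the given cells sum to 174, so (5,1) = 51.
From column 1, 225 − (37 + 40 + 54 + 51) gives (3,1) = 43.
From column 2, 225 − (38 + 46 + 35 + 57) gives (3,2) = 49.

49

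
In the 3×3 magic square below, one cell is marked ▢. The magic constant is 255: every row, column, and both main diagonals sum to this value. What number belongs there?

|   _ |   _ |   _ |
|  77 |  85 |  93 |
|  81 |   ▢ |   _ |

Column 1 needs 255; the known cells sum to 158, so (1,1) = 97.
Main diagonal: 97 + 85 + ? = 255, so (3,3) = 73.
Anti-diagonal needs 255; the known cells sum to 166, so (1,3) = 89.
Row 1: 97 + 89 + ? = 255, so (1,2) = 69.
Row 3: 81 + 73 + ? = 255, so (3,2) = 101.

101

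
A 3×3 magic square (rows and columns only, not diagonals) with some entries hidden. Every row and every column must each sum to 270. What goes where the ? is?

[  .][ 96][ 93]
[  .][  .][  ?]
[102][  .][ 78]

99

Using row 1: 96 + 93 + ? → (1,1) = 270 − 189 = 81.
Row 3 must total 270; the given cells sum to 180, so (3,2) = 90.
Column 1: 81 + 102 + ? = 270, so (2,1) = 87.
Column 2 must total 270; the given cells sum to 186, so (2,2) = 84.
Column 3 must total 270; the given cells sum to 171, so (2,3) = 99.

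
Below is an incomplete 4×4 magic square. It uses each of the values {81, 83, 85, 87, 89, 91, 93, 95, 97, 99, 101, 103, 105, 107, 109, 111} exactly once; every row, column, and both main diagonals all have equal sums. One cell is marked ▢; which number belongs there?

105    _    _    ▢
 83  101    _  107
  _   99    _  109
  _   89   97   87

The 16 entries sum to 1536, so each line sums to 1536/4 = 384.
From row 2, 384 − (83 + 101 + 107) gives (2,3) = 93.
Row 4 must total 384; the given cells sum to 273, so (4,1) = 111.
Using column 1: 105 + 83 + 111 + ? → (3,1) = 384 − 299 = 85.
The remaining cell in column 2 is (1,2) = 384 − 289 = 95.
Column 4: 107 + 109 + 87 + ? = 384, so (1,4) = 81.

81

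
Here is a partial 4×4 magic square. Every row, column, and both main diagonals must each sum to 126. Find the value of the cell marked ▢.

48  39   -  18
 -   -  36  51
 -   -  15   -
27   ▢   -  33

Row 1 must total 126; the given cells sum to 105, so (1,3) = 21.
Column 3 needs 126; the known cells sum to 72, so (4,3) = 54.
Using column 4: 18 + 51 + 33 + ? → (3,4) = 126 − 102 = 24.
Main diagonal needs 126; the known cells sum to 96, so (2,2) = 30.
Anti-diagonal must total 126; the given cells sum to 81, so (3,2) = 45.
Using row 2: 30 + 36 + 51 + ? → (2,1) = 126 − 117 = 9.
Row 3 needs 126; the known cells sum to 84, so (3,1) = 42.
Using row 4: 27 + 54 + 33 + ? → (4,2) = 126 − 114 = 12.

12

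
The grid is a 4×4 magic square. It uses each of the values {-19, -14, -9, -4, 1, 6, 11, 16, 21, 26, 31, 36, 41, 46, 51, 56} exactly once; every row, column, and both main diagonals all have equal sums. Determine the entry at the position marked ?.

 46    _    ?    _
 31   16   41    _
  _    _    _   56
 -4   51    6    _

The 16 entries sum to 296, so each line sums to 296/4 = 74.
Row 2 must total 74; the given cells sum to 88, so (2,4) = -14.
Row 4 must total 74; the given cells sum to 53, so (4,4) = 21.
Column 1 must total 74; the given cells sum to 73, so (3,1) = 1.
Using column 4: -14 + 56 + 21 + ? → (1,4) = 74 − 63 = 11.
Using main diagonal: 46 + 16 + 21 + ? → (3,3) = 74 − 83 = -9.
Anti-diagonal: 11 + 41 + (-4) + ? = 74, so (3,2) = 26.
From column 2, 74 − (16 + 26 + 51) gives (1,2) = -19.
Column 3 needs 74; the known cells sum to 38, so (1,3) = 36.

36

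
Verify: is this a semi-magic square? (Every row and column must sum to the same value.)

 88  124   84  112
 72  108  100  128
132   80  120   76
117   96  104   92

No — row 2 sums to 408 but row 4 sums to 409.

Row 1: 88 + 124 + 84 + 112 = 408.
Row 2: 72 + 108 + 100 + 128 = 408.
Row 3: 132 + 80 + 120 + 76 = 408.
Row 4: 117 + 96 + 104 + 92 = 409.
Column 1: 88 + 72 + 132 + 117 = 409.
Column 2: 124 + 108 + 80 + 96 = 408.
Column 3: 84 + 100 + 120 + 104 = 408.
Column 4: 112 + 128 + 76 + 92 = 408.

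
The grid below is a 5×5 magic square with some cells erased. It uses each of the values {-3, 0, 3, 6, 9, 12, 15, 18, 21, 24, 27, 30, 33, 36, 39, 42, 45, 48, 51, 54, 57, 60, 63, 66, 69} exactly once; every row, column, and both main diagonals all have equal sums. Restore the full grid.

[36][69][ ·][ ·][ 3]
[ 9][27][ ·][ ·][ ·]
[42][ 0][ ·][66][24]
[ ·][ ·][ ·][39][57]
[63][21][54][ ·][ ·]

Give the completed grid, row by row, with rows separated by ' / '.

36 69 12 45 3 / 9 27 60 18 51 / 42 0 33 66 24 / 15 48 6 39 57 / 63 21 54 -3 30

The 25 entries sum to 825, so each line sums to 825/5 = 165.
Using row 3: 42 + 0 + 66 + 24 + ? → (3,3) = 165 − 132 = 33.
Using column 1: 36 + 9 + 42 + 63 + ? → (4,1) = 165 − 150 = 15.
The remaining cell in column 2 is (4,2) = 165 − 117 = 48.
The remaining cell in main diagonal is (5,5) = 165 − 135 = 30.
The remaining cell in anti-diagonal is (2,4) = 165 − 147 = 18.
Row 4: 15 + 48 + 39 + 57 + ? = 165, so (4,3) = 6.
Row 5 needs 165; the known cells sum to 168, so (5,4) = -3.
Using column 4: 18 + 66 + 39 + (-3) + ? → (1,4) = 165 − 120 = 45.
The remaining cell in column 5 is (2,5) = 165 − 114 = 51.
Row 1: 36 + 69 + 45 + 3 + ? = 165, so (1,3) = 12.
Row 2: 9 + 27 + 18 + 51 + ? = 165, so (2,3) = 60.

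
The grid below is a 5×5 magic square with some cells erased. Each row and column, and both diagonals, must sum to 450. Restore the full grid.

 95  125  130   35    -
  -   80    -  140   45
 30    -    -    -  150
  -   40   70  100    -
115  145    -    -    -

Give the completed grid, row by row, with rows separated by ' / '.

95 125 130 35 65 / 75 80 110 140 45 / 30 60 90 120 150 / 135 40 70 100 105 / 115 145 50 55 85

Using row 1: 95 + 125 + 130 + 35 + ? → (1,5) = 450 − 385 = 65.
Using column 2: 125 + 80 + 40 + 145 + ? → (3,2) = 450 − 390 = 60.
Anti-diagonal needs 450; the known cells sum to 360, so (3,3) = 90.
The remaining cell in row 3 is (3,4) = 450 − 330 = 120.
From column 4, 450 − (35 + 140 + 120 + 100) gives (5,4) = 55.
Main diagonal: 95 + 80 + 90 + 100 + ? = 450, so (5,5) = 85.
Row 5 must total 450; the given cells sum to 400, so (5,3) = 50.
Column 3: 130 + 90 + 70 + 50 + ? = 450, so (2,3) = 110.
Column 5 needs 450; the known cells sum to 345, so (4,5) = 105.
From row 2, 450 − (80 + 110 + 140 + 45) gives (2,1) = 75.
Row 4 must total 450; the given cells sum to 315, so (4,1) = 135.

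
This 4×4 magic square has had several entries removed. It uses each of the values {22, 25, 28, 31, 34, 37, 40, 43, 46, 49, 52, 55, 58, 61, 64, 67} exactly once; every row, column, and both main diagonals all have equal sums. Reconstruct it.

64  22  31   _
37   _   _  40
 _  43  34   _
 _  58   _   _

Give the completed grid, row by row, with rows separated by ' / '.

64 22 31 61 / 37 55 46 40 / 49 43 34 52 / 28 58 67 25

The 16 entries sum to 712, so each line sums to 712/4 = 178.
The remaining cell in row 1 is (1,4) = 178 − 117 = 61.
Column 2 needs 178; the known cells sum to 123, so (2,2) = 55.
Main diagonal: 64 + 55 + 34 + ? = 178, so (4,4) = 25.
Row 2: 37 + 55 + 40 + ? = 178, so (2,3) = 46.
Column 3 needs 178; the known cells sum to 111, so (4,3) = 67.
The remaining cell in column 4 is (3,4) = 178 − 126 = 52.
From anti-diagonal, 178 − (61 + 46 + 43) gives (4,1) = 28.
Using row 3: 43 + 34 + 52 + ? → (3,1) = 178 − 129 = 49.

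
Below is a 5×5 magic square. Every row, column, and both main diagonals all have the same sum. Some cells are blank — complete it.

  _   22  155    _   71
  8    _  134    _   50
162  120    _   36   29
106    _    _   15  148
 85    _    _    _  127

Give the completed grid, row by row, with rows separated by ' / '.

64 22 155 113 71 / 8 141 134 92 50 / 162 120 78 36 29 / 106 99 57 15 148 / 85 43 1 169 127

Column 5 is already complete: 71 + 50 + 29 + 148 + 127 = 425, so that is the magic constant.
Using row 3: 162 + 120 + 36 + 29 + ? → (3,3) = 425 − 347 = 78.
Using column 1: 8 + 162 + 106 + 85 + ? → (1,1) = 425 − 361 = 64.
Main diagonal: 64 + 78 + 15 + 127 + ? = 425, so (2,2) = 141.
Row 1: 64 + 22 + 155 + 71 + ? = 425, so (1,4) = 113.
The remaining cell in row 2 is (2,4) = 425 − 333 = 92.
The remaining cell in column 4 is (5,4) = 425 − 256 = 169.
Anti-diagonal must total 425; the given cells sum to 326, so (4,2) = 99.
The remaining cell in row 4 is (4,3) = 425 − 368 = 57.
Column 2 must total 425; the given cells sum to 382, so (5,2) = 43.
Column 3: 155 + 134 + 78 + 57 + ? = 425, so (5,3) = 1.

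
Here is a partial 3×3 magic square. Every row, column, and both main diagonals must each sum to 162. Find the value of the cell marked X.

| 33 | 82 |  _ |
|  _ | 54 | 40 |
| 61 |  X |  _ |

26

From row 1, 162 − (33 + 82) gives (1,3) = 47.
From row 2, 162 − (54 + 40) gives (2,1) = 68.
Column 2: 82 + 54 + ? = 162, so (3,2) = 26.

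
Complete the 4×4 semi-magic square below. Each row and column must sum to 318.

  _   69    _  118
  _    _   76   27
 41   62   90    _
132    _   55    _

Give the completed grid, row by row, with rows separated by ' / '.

34 69 97 118 / 111 104 76 27 / 41 62 90 125 / 132 83 55 48

Using row 3: 41 + 62 + 90 + ? → (3,4) = 318 − 193 = 125.
The remaining cell in column 3 is (1,3) = 318 − 221 = 97.
Column 4: 118 + 27 + 125 + ? = 318, so (4,4) = 48.
Row 1 needs 318; the known cells sum to 284, so (1,1) = 34.
Row 4 must total 318; the given cells sum to 235, so (4,2) = 83.
Column 1: 34 + 41 + 132 + ? = 318, so (2,1) = 111.
The remaining cell in column 2 is (2,2) = 318 − 214 = 104.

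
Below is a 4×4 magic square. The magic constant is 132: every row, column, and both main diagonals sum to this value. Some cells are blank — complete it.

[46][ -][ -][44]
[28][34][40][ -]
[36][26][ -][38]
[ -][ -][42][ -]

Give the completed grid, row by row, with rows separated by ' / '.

The remaining cell in row 2 is (2,4) = 132 − 102 = 30.
Row 3 must total 132; the given cells sum to 100, so (3,3) = 32.
Column 1: 46 + 28 + 36 + ? = 132, so (4,1) = 22.
From column 3, 132 − (40 + 32 + 42) gives (1,3) = 18.
Column 4 needs 132; the known cells sum to 112, so (4,4) = 20.
From row 1, 132 − (46 + 18 + 44) gives (1,2) = 24.
The remaining cell in row 4 is (4,2) = 132 − 84 = 48.

46 24 18 44 / 28 34 40 30 / 36 26 32 38 / 22 48 42 20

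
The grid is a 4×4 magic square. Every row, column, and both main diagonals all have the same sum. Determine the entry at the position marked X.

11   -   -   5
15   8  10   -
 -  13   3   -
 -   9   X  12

7

Main diagonal is complete and sums to 34; that is the magic constant.
Using row 2: 15 + 8 + 10 + ? → (2,4) = 34 − 33 = 1.
From column 2, 34 − (8 + 13 + 9) gives (1,2) = 4.
Using column 4: 5 + 1 + 12 + ? → (3,4) = 34 − 18 = 16.
From anti-diagonal, 34 − (5 + 10 + 13) gives (4,1) = 6.
Row 1 must total 34; the given cells sum to 20, so (1,3) = 14.
Row 3: 13 + 3 + 16 + ? = 34, so (3,1) = 2.
From row 4, 34 − (6 + 9 + 12) gives (4,3) = 7.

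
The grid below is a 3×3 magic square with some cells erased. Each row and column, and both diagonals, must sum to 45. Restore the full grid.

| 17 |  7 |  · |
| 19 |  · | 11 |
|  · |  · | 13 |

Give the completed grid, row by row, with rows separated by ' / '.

17 7 21 / 19 15 11 / 9 23 13

Row 1: 17 + 7 + ? = 45, so (1,3) = 21.
Row 2 must total 45; the given cells sum to 30, so (2,2) = 15.
Using column 1: 17 + 19 + ? → (3,1) = 45 − 36 = 9.
Column 2 needs 45; the known cells sum to 22, so (3,2) = 23.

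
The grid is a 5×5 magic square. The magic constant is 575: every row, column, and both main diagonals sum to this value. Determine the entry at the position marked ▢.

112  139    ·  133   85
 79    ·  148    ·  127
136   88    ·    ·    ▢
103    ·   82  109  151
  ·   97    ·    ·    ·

The remaining cell in row 1 is (1,3) = 575 − 469 = 106.
The remaining cell in row 4 is (4,2) = 575 − 445 = 130.
Using column 1: 112 + 79 + 136 + 103 + ? → (5,1) = 575 − 430 = 145.
Column 2: 139 + 88 + 130 + 97 + ? = 575, so (2,2) = 121.
Row 2 must total 575; the given cells sum to 475, so (2,4) = 100.
Using anti-diagonal: 85 + 100 + 130 + 145 + ? → (3,3) = 575 − 460 = 115.
Column 3 needs 575; the known cells sum to 451, so (5,3) = 124.
Main diagonal: 112 + 121 + 115 + 109 + ? = 575, so (5,5) = 118.
Row 5 needs 575; the known cells sum to 484, so (5,4) = 91.
The remaining cell in column 4 is (3,4) = 575 − 433 = 142.
Using column 5: 85 + 127 + 151 + 118 + ? → (3,5) = 575 − 481 = 94.

94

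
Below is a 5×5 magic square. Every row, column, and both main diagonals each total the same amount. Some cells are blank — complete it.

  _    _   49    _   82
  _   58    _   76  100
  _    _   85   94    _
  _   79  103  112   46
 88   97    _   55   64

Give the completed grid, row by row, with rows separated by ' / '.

91 115 49 73 82 / 109 58 67 76 100 / 52 61 85 94 118 / 70 79 103 112 46 / 88 97 106 55 64

Anti-diagonal is already complete: 82 + 76 + 85 + 79 + 88 = 410, so that is the magic constant.
Row 4 must total 410; the given cells sum to 340, so (4,1) = 70.
The remaining cell in row 5 is (5,3) = 410 − 304 = 106.
Column 3 must total 410; the given cells sum to 343, so (2,3) = 67.
Column 4 needs 410; the known cells sum to 337, so (1,4) = 73.
Column 5 needs 410; the known cells sum to 292, so (3,5) = 118.
Main diagonal must total 410; the given cells sum to 319, so (1,1) = 91.
Row 1 must total 410; the given cells sum to 295, so (1,2) = 115.
The remaining cell in row 2 is (2,1) = 410 − 301 = 109.
The remaining cell in column 1 is (3,1) = 410 − 358 = 52.
Column 2 needs 410; the known cells sum to 349, so (3,2) = 61.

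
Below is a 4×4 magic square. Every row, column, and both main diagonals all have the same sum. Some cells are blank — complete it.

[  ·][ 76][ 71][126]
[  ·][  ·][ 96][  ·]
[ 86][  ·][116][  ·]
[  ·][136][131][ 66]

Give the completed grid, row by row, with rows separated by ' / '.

141 76 71 126 / 106 91 96 121 / 86 111 116 101 / 81 136 131 66

Column 3 is already complete: 71 + 96 + 116 + 131 = 414, so that is the magic constant.
From row 1, 414 − (76 + 71 + 126) gives (1,1) = 141.
The remaining cell in row 4 is (4,1) = 414 − 333 = 81.
Column 1 needs 414; the known cells sum to 308, so (2,1) = 106.
Main diagonal: 141 + 116 + 66 + ? = 414, so (2,2) = 91.
Using anti-diagonal: 126 + 96 + 81 + ? → (3,2) = 414 − 303 = 111.
Row 2 must total 414; the given cells sum to 293, so (2,4) = 121.
Row 3 must total 414; the given cells sum to 313, so (3,4) = 101.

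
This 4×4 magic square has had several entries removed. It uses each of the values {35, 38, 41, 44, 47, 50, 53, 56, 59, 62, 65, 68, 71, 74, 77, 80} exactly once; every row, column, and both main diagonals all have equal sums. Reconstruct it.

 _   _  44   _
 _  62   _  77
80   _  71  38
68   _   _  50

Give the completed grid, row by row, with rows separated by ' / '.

The 16 entries sum to 920, so each line sums to 920/4 = 230.
Row 3 must total 230; the given cells sum to 189, so (3,2) = 41.
Column 4 needs 230; the known cells sum to 165, so (1,4) = 65.
Using main diagonal: 62 + 71 + 50 + ? → (1,1) = 230 − 183 = 47.
Using anti-diagonal: 65 + 41 + 68 + ? → (2,3) = 230 − 174 = 56.
Row 1 needs 230; the known cells sum to 156, so (1,2) = 74.
Row 2 needs 230; the known cells sum to 195, so (2,1) = 35.
Column 2: 74 + 62 + 41 + ? = 230, so (4,2) = 53.
Column 3 needs 230; the known cells sum to 171, so (4,3) = 59.

47 74 44 65 / 35 62 56 77 / 80 41 71 38 / 68 53 59 50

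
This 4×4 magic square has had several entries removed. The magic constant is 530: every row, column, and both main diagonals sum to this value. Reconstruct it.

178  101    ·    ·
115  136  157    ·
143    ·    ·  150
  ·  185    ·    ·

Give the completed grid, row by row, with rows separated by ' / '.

178 101 80 171 / 115 136 157 122 / 143 108 129 150 / 94 185 164 87

Using row 2: 115 + 136 + 157 + ? → (2,4) = 530 − 408 = 122.
The remaining cell in column 1 is (4,1) = 530 − 436 = 94.
Column 2: 101 + 136 + 185 + ? = 530, so (3,2) = 108.
Anti-diagonal needs 530; the known cells sum to 359, so (1,4) = 171.
Row 1 must total 530; the given cells sum to 450, so (1,3) = 80.
Row 3: 143 + 108 + 150 + ? = 530, so (3,3) = 129.
Column 3 must total 530; the given cells sum to 366, so (4,3) = 164.
Column 4 must total 530; the given cells sum to 443, so (4,4) = 87.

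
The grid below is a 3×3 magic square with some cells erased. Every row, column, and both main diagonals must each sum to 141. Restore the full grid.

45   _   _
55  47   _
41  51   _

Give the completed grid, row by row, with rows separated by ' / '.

45 43 53 / 55 47 39 / 41 51 49

Using row 2: 55 + 47 + ? → (2,3) = 141 − 102 = 39.
From row 3, 141 − (41 + 51) gives (3,3) = 49.
Column 2 must total 141; the given cells sum to 98, so (1,2) = 43.
Column 3 needs 141; the known cells sum to 88, so (1,3) = 53.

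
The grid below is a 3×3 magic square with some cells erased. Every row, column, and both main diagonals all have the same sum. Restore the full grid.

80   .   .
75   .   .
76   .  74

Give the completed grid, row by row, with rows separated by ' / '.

Column 1 is already complete: 80 + 75 + 76 = 231, so that is the magic constant.
Using row 3: 76 + 74 + ? → (3,2) = 231 − 150 = 81.
The remaining cell in main diagonal is (2,2) = 231 − 154 = 77.
Anti-diagonal: 77 + 76 + ? = 231, so (1,3) = 78.
The remaining cell in row 1 is (1,2) = 231 − 158 = 73.
The remaining cell in row 2 is (2,3) = 231 − 152 = 79.

80 73 78 / 75 77 79 / 76 81 74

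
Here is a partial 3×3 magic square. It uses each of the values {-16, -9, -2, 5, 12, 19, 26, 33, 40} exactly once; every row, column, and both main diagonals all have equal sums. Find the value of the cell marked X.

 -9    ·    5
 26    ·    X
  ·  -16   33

The 9 entries sum to 108, so each line sums to 108/3 = 36.
The remaining cell in row 1 is (1,2) = 36 − (-4) = 40.
Row 3 must total 36; the given cells sum to 17, so (3,1) = 19.
Column 2 needs 36; the known cells sum to 24, so (2,2) = 12.
Using column 3: 5 + 33 + ? → (2,3) = 36 − 38 = -2.

-2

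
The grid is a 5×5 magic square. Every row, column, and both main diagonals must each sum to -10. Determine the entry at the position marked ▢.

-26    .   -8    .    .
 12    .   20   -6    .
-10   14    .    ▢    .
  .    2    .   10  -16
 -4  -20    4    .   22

-18

Row 5 needs -10; the known cells sum to 2, so (5,4) = -12.
Column 1 must total -10; the given cells sum to -28, so (4,1) = 18.
The remaining cell in row 4 is (4,3) = -10 − 14 = -24.
From column 3, -10 − (-8 + 20 + (-24) + 4) gives (3,3) = -2.
From main diagonal, -10 − (-26 + (-2) + 10 + 22) gives (2,2) = -14.
From anti-diagonal, -10 − (-6 + (-2) + 2 + (-4)) gives (1,5) = 0.
Row 2 must total -10; the given cells sum to 12, so (2,5) = -22.
From column 2, -10 − (-14 + 14 + 2 + (-20)) gives (1,2) = 8.
From column 5, -10 − (0 + (-22) + (-16) + 22) gives (3,5) = 6.
Row 1 needs -10; the known cells sum to -26, so (1,4) = 16.
Using row 3: -10 + 14 + (-2) + 6 + ? → (3,4) = -10 − 8 = -18.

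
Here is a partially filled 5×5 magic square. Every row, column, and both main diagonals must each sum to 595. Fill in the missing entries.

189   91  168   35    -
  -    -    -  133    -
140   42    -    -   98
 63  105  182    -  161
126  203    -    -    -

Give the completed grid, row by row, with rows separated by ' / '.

Using row 1: 189 + 91 + 168 + 35 + ? → (1,5) = 595 − 483 = 112.
Row 4 needs 595; the known cells sum to 511, so (4,4) = 84.
From column 1, 595 − (189 + 140 + 63 + 126) gives (2,1) = 77.
Column 2 needs 595; the known cells sum to 441, so (2,2) = 154.
From anti-diagonal, 595 − (112 + 133 + 105 + 126) gives (3,3) = 119.
Using row 3: 140 + 42 + 119 + 98 + ? → (3,4) = 595 − 399 = 196.
Using column 4: 35 + 133 + 196 + 84 + ? → (5,4) = 595 − 448 = 147.
The remaining cell in main diagonal is (5,5) = 595 − 546 = 49.
Row 5 needs 595; the known cells sum to 525, so (5,3) = 70.
Column 3 must total 595; the given cells sum to 539, so (2,3) = 56.
From column 5, 595 − (112 + 98 + 161 + 49) gives (2,5) = 175.

189 91 168 35 112 / 77 154 56 133 175 / 140 42 119 196 98 / 63 105 182 84 161 / 126 203 70 147 49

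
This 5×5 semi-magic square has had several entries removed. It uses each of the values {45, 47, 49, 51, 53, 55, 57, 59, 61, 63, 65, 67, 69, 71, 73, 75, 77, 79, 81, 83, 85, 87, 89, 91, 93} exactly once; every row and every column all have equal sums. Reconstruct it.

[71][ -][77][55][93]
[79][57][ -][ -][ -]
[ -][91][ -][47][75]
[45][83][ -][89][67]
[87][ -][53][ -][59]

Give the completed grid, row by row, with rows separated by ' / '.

71 49 77 55 93 / 79 57 85 73 51 / 63 91 69 47 75 / 45 83 61 89 67 / 87 65 53 81 59

The 25 entries sum to 1725, so each line sums to 1725/5 = 345.
Using row 1: 71 + 77 + 55 + 93 + ? → (1,2) = 345 − 296 = 49.
Row 4: 45 + 83 + 89 + 67 + ? = 345, so (4,3) = 61.
The remaining cell in column 1 is (3,1) = 345 − 282 = 63.
Column 2 must total 345; the given cells sum to 280, so (5,2) = 65.
The remaining cell in column 5 is (2,5) = 345 − 294 = 51.
From row 3, 345 − (63 + 91 + 47 + 75) gives (3,3) = 69.
Row 5 needs 345; the known cells sum to 264, so (5,4) = 81.
Using column 3: 77 + 69 + 61 + 53 + ? → (2,3) = 345 − 260 = 85.
Using column 4: 55 + 47 + 89 + 81 + ? → (2,4) = 345 − 272 = 73.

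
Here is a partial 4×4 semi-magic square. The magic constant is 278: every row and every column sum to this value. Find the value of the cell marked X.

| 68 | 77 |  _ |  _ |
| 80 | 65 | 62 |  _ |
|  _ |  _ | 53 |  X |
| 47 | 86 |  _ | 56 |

92

From row 2, 278 − (80 + 65 + 62) gives (2,4) = 71.
Row 4: 47 + 86 + 56 + ? = 278, so (4,3) = 89.
From column 1, 278 − (68 + 80 + 47) gives (3,1) = 83.
Using column 2: 77 + 65 + 86 + ? → (3,2) = 278 − 228 = 50.
The remaining cell in column 3 is (1,3) = 278 − 204 = 74.
Row 1: 68 + 77 + 74 + ? = 278, so (1,4) = 59.
From row 3, 278 − (83 + 50 + 53) gives (3,4) = 92.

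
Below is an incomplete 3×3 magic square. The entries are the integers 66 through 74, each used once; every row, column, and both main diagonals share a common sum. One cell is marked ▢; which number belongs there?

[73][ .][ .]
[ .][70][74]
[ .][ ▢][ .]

The entries are 66 through 74, which sum to 630, so each line sums to 630/3 = 210.
Row 2 needs 210; the known cells sum to 144, so (2,1) = 66.
From column 1, 210 − (73 + 66) gives (3,1) = 71.
Using main diagonal: 73 + 70 + ? → (3,3) = 210 − 143 = 67.
Anti-diagonal needs 210; the known cells sum to 141, so (1,3) = 69.
Row 1 needs 210; the known cells sum to 142, so (1,2) = 68.
The remaining cell in row 3 is (3,2) = 210 − 138 = 72.

72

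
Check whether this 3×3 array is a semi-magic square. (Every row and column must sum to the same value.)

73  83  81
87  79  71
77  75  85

Row 1: 73 + 83 + 81 = 237.
Row 2: 87 + 79 + 71 = 237.
Row 3: 77 + 75 + 85 = 237.
Column 1: 73 + 87 + 77 = 237.
Column 2: 83 + 79 + 75 = 237.
Column 3: 81 + 71 + 85 = 237.
All lines sum to 237.

Yes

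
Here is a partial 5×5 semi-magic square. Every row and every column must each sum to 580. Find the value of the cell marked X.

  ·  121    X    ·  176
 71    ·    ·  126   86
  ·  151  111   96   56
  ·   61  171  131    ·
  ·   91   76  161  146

81

Row 3 must total 580; the given cells sum to 414, so (3,1) = 166.
The remaining cell in row 5 is (5,1) = 580 − 474 = 106.
The remaining cell in column 2 is (2,2) = 580 − 424 = 156.
The remaining cell in column 4 is (1,4) = 580 − 514 = 66.
Column 5: 176 + 86 + 56 + 146 + ? = 580, so (4,5) = 116.
Row 2: 71 + 156 + 126 + 86 + ? = 580, so (2,3) = 141.
Row 4 must total 580; the given cells sum to 479, so (4,1) = 101.
Column 1 needs 580; the known cells sum to 444, so (1,1) = 136.
Using column 3: 141 + 111 + 171 + 76 + ? → (1,3) = 580 − 499 = 81.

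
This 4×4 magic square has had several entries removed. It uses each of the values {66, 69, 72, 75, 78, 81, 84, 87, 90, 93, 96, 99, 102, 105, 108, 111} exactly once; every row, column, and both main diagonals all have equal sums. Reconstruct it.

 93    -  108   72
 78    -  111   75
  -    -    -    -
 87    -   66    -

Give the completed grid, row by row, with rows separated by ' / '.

The 16 entries sum to 1416, so each line sums to 1416/4 = 354.
Row 1 needs 354; the known cells sum to 273, so (1,2) = 81.
Row 2 needs 354; the known cells sum to 264, so (2,2) = 90.
Column 1: 93 + 78 + 87 + ? = 354, so (3,1) = 96.
Column 3 needs 354; the known cells sum to 285, so (3,3) = 69.
Main diagonal must total 354; the given cells sum to 252, so (4,4) = 102.
Anti-diagonal must total 354; the given cells sum to 270, so (3,2) = 84.
From row 3, 354 − (96 + 84 + 69) gives (3,4) = 105.
Row 4: 87 + 66 + 102 + ? = 354, so (4,2) = 99.

93 81 108 72 / 78 90 111 75 / 96 84 69 105 / 87 99 66 102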